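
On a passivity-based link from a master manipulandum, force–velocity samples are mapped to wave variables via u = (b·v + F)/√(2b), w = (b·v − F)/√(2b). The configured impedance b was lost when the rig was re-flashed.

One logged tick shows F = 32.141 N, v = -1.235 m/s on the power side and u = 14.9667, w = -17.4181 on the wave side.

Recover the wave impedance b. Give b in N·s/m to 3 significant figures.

u + w = -2.4514;  u + w = √(2b)·v, so √(2b) = -2.4514/(-1.235) = 1.9849.
b = (√(2b))²/2 = 3.9400/2 = 1.9700.
(Check via u − w = 2F/√(2b): u − w = 32.3848, 2F/√(2b) = 32.3849.)

b = 1.97 N·s/m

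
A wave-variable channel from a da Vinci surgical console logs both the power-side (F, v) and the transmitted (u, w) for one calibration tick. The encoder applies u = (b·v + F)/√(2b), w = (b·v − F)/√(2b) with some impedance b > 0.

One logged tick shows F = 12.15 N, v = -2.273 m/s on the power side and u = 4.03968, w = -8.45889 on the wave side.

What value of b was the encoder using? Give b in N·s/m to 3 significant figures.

u + w = -4.41921;  u + w = √(2b)·v, so √(2b) = -4.41921/(-2.273) = 1.94422.
b = (√(2b))²/2 = 3.77999/2 = 1.88999.
(Check via u − w = 2F/√(2b): u − w = 12.49857, 2F/√(2b) = 12.49859.)

b = 1.89 N·s/m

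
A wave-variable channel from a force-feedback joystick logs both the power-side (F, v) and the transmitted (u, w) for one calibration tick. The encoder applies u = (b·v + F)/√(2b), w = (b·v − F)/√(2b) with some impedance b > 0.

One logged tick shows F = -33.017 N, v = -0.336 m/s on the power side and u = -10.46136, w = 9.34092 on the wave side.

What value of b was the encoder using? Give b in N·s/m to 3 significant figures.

b = 5.56 N·s/m

u + w = -1.12044;  u + w = √(2b)·v, so √(2b) = -1.12044/(-0.336) = 3.33464.
b = (√(2b))²/2 = 11.11984/2 = 5.55992.
(Check via u − w = 2F/√(2b): u − w = -19.80228, 2F/√(2b) = -19.80242.)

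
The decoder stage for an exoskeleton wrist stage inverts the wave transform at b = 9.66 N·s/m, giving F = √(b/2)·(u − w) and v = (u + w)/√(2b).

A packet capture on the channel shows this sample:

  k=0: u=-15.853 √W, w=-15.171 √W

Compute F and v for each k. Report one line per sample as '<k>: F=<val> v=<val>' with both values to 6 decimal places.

0: F=-1.498849 v=-7.058204

k=0: u−w=-0.682000, u+w=-31.024000; √(b/2)=2.197726, √(2b)=4.395452; F=2.197726×(-0.682)=-1.498849, v=-31.024000/4.395452=-7.058204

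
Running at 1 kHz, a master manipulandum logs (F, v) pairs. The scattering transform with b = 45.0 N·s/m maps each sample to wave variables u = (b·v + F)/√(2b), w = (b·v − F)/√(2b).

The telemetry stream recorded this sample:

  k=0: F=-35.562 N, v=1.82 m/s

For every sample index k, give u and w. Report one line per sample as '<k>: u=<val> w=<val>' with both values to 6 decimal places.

k=0: b·v=45.0×1.82=81.900000; √(2b)=9.486833; u=(81.900000+(-35.562))/9.486833=4.884454, w=(81.900000−(-35.562))/9.486833=12.381582

0: u=4.884454 w=12.381582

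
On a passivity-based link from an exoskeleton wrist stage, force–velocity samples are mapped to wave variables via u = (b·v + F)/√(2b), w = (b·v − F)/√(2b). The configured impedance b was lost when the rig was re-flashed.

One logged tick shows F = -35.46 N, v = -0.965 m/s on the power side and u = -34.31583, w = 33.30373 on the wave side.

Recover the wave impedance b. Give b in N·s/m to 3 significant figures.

b = 0.55 N·s/m

u + w = -1.0121;  u + w = √(2b)·v, so √(2b) = -1.0121/(-0.965) = 1.0488.
b = (√(2b))²/2 = 1.1000/2 = 0.5500.
(Check via u − w = 2F/√(2b): u − w = -67.6196, 2F/√(2b) = -67.6196.)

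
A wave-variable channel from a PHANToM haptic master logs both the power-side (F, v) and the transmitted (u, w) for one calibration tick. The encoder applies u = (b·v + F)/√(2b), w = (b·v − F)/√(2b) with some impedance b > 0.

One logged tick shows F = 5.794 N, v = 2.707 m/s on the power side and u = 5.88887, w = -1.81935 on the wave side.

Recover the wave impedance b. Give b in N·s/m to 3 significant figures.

b = 1.13 N·s/m

u + w = 4.0695;  u + w = √(2b)·v, so √(2b) = 4.0695/2.707 = 1.5033.
b = (√(2b))²/2 = 2.2600/2 = 1.1300.
(Check via u − w = 2F/√(2b): u − w = 7.7082, 2F/√(2b) = 7.7082.)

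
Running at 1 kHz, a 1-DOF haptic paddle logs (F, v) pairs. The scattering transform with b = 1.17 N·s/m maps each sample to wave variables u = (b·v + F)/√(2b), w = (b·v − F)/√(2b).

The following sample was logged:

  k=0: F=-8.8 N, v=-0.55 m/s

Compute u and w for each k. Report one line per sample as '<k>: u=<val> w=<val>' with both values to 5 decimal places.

k=0: b·v=1.17×(-0.55)=-0.64350; √(2b)=1.52971; u=(-0.64350+(-8.8))/1.52971=-6.17341, w=(-0.64350−(-8.8))/1.52971=5.33207

0: u=-6.17341 w=5.33207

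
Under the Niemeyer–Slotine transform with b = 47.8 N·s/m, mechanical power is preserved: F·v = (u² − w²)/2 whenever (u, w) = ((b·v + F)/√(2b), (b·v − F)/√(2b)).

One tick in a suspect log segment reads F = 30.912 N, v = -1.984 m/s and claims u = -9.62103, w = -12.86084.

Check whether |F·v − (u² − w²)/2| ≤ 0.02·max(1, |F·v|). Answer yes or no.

F·v = 30.912×(-1.984) = -61.3294 W.
(u² − w²)/2 = (92.5642 − 165.4012)/2 = -36.4185 W.
|Δ| = 24.9109;  2% of max(1, |F·v|) = 1.2266.

no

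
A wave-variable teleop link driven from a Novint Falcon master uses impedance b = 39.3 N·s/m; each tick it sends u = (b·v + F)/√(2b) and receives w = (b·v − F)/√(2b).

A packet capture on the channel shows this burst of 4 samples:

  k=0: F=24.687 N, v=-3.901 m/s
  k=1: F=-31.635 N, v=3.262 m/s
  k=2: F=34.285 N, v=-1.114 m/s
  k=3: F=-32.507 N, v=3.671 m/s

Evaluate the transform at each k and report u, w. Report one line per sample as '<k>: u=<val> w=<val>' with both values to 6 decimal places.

k=0: b·v=39.3×(-3.901)=-153.309300; √(2b)=8.865664; u=(-153.309300+24.687)/8.865664=-14.507915, w=(-153.309300−24.687)/8.865664=-20.077041
k=1: b·v=39.3×3.262=128.196600; √(2b)=8.865664; u=(128.196600+(-31.635))/8.865664=10.891638, w=(128.196600−(-31.635))/8.865664=18.028159
k=2: b·v=39.3×(-1.114)=-43.780200; √(2b)=8.865664; u=(-43.780200+34.285)/8.865664=-1.071008, w=(-43.780200−34.285)/8.865664=-8.805341
k=3: b·v=39.3×3.671=144.270300; √(2b)=8.865664; u=(144.270300+(-32.507))/8.865664=12.606309, w=(144.270300−(-32.507))/8.865664=19.939544

0: u=-14.507915 w=-20.077041
1: u=10.891638 w=18.028159
2: u=-1.071008 w=-8.805341
3: u=12.606309 w=19.939544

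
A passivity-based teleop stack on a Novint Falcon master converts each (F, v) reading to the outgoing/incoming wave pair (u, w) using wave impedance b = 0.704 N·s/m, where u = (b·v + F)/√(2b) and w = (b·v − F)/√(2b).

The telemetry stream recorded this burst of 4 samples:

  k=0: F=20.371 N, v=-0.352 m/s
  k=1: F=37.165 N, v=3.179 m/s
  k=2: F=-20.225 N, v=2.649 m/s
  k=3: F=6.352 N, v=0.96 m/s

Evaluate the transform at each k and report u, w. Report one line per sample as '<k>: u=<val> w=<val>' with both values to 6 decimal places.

k=0: b·v=0.704×(-0.352)=-0.247808; √(2b)=1.186592; u=(-0.247808+20.371)/1.186592=16.958817, w=(-0.247808−20.371)/1.186592=-17.376497
k=1: b·v=0.704×3.179=2.238016; √(2b)=1.186592; u=(2.238016+37.165)/1.186592=33.206885, w=(2.238016−37.165)/1.186592=-29.434710
k=2: b·v=0.704×2.649=1.864896; √(2b)=1.186592; u=(1.864896+(-20.225))/1.186592=-15.472974, w=(1.864896−(-20.225))/1.186592=18.616256
k=3: b·v=0.704×0.96=0.675840; √(2b)=1.186592; u=(0.675840+6.352)/1.186592=5.922711, w=(0.675840−6.352)/1.186592=-4.783583

0: u=16.958817 w=-17.376497
1: u=33.206885 w=-29.434710
2: u=-15.472974 w=18.616256
3: u=5.922711 w=-4.783583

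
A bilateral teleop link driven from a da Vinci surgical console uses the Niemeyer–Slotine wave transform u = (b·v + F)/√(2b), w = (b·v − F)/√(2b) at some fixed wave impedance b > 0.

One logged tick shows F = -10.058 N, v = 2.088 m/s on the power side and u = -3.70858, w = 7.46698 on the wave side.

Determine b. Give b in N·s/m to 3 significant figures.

b = 1.62 N·s/m

u + w = 3.7584;  u + w = √(2b)·v, so √(2b) = 3.7584/2.088 = 1.8000.
b = (√(2b))²/2 = 3.2400/2 = 1.6200.
(Check via u − w = 2F/√(2b): u − w = -11.1756, 2F/√(2b) = -11.1756.)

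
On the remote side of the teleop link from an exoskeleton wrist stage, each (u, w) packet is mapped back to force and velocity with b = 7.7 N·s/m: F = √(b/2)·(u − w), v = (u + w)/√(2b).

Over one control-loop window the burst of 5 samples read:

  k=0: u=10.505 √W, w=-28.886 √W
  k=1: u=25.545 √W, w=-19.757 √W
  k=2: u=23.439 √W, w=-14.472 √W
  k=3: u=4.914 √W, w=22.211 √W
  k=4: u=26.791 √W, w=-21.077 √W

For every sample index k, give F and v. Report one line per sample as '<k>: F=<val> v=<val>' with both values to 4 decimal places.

k=0: u−w=39.3910, u+w=-18.3810; √(b/2)=1.9621, √(2b)=3.9243; F=1.9621×39.391=77.2907, v=-18.3810/3.9243=-4.6839
k=1: u−w=45.3020, u+w=5.7880; √(b/2)=1.9621, √(2b)=3.9243; F=1.9621×45.302=88.8889, v=5.7880/3.9243=1.4749
k=2: u−w=37.9110, u+w=8.9670; √(b/2)=1.9621, √(2b)=3.9243; F=1.9621×37.911=74.3868, v=8.9670/3.9243=2.2850
k=3: u−w=-17.2970, u+w=27.1250; √(b/2)=1.9621, √(2b)=3.9243; F=1.9621×(-17.297)=-33.9392, v=27.1250/3.9243=6.9121
k=4: u−w=47.8680, u+w=5.7140; √(b/2)=1.9621, √(2b)=3.9243; F=1.9621×47.868=93.9238, v=5.7140/3.9243=1.4561

0: F=77.2907 v=-4.6839
1: F=88.8889 v=1.4749
2: F=74.3868 v=2.2850
3: F=-33.9392 v=6.9121
4: F=93.9238 v=1.4561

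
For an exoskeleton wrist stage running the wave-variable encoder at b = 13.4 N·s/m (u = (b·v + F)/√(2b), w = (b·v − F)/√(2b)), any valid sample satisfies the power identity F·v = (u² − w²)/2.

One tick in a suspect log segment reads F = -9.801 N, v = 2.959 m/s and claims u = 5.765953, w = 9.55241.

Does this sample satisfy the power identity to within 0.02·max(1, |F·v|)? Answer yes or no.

F·v = (-9.801)×2.959 = -29.001159 W.
(u² − w²)/2 = (33.246214 − 91.248537)/2 = -29.001161 W.
|Δ| = 0.000002;  2% of max(1, |F·v|) = 0.580023.

yes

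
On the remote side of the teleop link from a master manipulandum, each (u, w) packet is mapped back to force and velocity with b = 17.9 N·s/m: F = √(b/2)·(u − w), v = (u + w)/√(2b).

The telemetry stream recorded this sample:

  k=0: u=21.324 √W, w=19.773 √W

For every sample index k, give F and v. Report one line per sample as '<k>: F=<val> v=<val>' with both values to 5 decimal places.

k=0: u−w=1.55100, u+w=41.09700; √(b/2)=2.99166, √(2b)=5.98331; F=2.99166×1.551=4.64006, v=41.09700/5.98331=6.86861

0: F=4.64006 v=6.86861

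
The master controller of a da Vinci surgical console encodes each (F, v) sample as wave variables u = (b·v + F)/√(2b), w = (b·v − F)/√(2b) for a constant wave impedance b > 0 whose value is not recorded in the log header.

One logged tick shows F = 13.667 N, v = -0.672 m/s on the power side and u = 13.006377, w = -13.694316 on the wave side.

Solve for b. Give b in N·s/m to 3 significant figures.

u + w = -0.687939;  u + w = √(2b)·v, so √(2b) = -0.687939/(-0.672) = 1.023719.
b = (√(2b))²/2 = 1.048000/2 = 0.524000.
(Check via u − w = 2F/√(2b): u − w = 26.700693, 2F/√(2b) = 26.700693.)

b = 0.524 N·s/m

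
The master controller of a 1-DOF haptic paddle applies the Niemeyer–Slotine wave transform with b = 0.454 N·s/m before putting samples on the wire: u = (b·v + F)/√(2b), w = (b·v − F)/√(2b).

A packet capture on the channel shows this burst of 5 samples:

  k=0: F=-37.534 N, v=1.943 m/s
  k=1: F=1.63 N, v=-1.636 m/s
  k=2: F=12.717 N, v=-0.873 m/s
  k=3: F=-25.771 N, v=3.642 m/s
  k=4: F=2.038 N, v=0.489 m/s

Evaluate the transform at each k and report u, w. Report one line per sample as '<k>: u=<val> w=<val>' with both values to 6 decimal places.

0: u=-38.463899 w=40.315365
1: u=0.931121 w=-2.490049
2: u=12.929775 w=-13.761649
3: u=-25.309871 w=28.780298
4: u=2.371738 w=-1.905774

k=0: b·v=0.454×1.943=0.882122; √(2b)=0.952890; u=(0.882122+(-37.534))/0.952890=-38.463899, w=(0.882122−(-37.534))/0.952890=40.315365
k=1: b·v=0.454×(-1.636)=-0.742744; √(2b)=0.952890; u=(-0.742744+1.63)/0.952890=0.931121, w=(-0.742744−1.63)/0.952890=-2.490049
k=2: b·v=0.454×(-0.873)=-0.396342; √(2b)=0.952890; u=(-0.396342+12.717)/0.952890=12.929775, w=(-0.396342−12.717)/0.952890=-13.761649
k=3: b·v=0.454×3.642=1.653468; √(2b)=0.952890; u=(1.653468+(-25.771))/0.952890=-25.309871, w=(1.653468−(-25.771))/0.952890=28.780298
k=4: b·v=0.454×0.489=0.222006; √(2b)=0.952890; u=(0.222006+2.038)/0.952890=2.371738, w=(0.222006−2.038)/0.952890=-1.905774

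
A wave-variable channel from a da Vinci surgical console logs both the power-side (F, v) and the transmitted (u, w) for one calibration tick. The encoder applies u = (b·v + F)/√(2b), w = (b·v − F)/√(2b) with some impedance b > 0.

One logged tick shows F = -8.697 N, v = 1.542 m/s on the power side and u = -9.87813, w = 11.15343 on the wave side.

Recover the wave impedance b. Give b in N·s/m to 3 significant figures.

u + w = 1.27530;  u + w = √(2b)·v, so √(2b) = 1.27530/1.542 = 0.82704.
b = (√(2b))²/2 = 0.68400/2 = 0.34200.
(Check via u − w = 2F/√(2b): u − w = -21.03156, 2F/√(2b) = -21.03156.)

b = 0.342 N·s/m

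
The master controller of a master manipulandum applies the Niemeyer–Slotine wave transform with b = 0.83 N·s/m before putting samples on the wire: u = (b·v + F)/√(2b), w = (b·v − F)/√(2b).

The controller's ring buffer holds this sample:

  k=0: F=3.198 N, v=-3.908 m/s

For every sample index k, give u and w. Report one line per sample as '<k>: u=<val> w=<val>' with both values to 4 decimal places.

k=0: b·v=0.83×(-3.908)=-3.2436; √(2b)=1.2884; u=(-3.2436+3.198)/1.2884=-0.0354, w=(-3.2436−3.198)/1.2884=-4.9997

0: u=-0.0354 w=-4.9997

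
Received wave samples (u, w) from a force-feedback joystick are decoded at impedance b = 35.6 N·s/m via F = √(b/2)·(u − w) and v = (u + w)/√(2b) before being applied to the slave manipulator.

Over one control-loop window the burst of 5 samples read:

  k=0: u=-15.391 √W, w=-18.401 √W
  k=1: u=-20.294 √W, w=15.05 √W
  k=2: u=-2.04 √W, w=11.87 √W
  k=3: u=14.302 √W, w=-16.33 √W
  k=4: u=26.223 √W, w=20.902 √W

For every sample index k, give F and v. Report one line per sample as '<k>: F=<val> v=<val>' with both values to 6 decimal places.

k=0: u−w=3.010000, u+w=-33.792000; √(b/2)=4.219005, √(2b)=8.438009; F=4.219005×3.01=12.699204, v=-33.792000/8.438009=-4.004736
k=1: u−w=-35.344000, u+w=-5.244000; √(b/2)=4.219005, √(2b)=8.438009; F=4.219005×(-35.344)=-149.116499, v=-5.244000/8.438009=-0.621474
k=2: u−w=-13.910000, u+w=9.830000; √(b/2)=4.219005, √(2b)=8.438009; F=4.219005×(-13.91)=-58.686354, v=9.830000/8.438009=1.164967
k=3: u−w=30.632000, u+w=-2.028000; √(b/2)=4.219005, √(2b)=8.438009; F=4.219005×30.632=129.236550, v=-2.028000/8.438009=-0.240341
k=4: u−w=5.321000, u+w=47.125000; √(b/2)=4.219005, √(2b)=8.438009; F=4.219005×5.321=22.449324, v=47.125000/8.438009=5.584848

0: F=12.699204 v=-4.004736
1: F=-149.116499 v=-0.621474
2: F=-58.686354 v=1.164967
3: F=129.236550 v=-0.240341
4: F=22.449324 v=5.584848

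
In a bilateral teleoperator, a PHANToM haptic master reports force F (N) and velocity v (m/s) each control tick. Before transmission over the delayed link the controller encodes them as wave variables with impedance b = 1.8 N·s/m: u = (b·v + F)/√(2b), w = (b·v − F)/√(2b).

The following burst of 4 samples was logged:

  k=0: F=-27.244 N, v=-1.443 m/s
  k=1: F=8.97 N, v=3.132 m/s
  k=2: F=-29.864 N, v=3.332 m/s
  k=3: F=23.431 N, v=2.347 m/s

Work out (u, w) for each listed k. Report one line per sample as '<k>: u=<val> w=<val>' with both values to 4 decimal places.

k=0: b·v=1.8×(-1.443)=-2.5974; √(2b)=1.8974; u=(-2.5974+(-27.244))/1.8974=-15.7278, w=(-2.5974−(-27.244))/1.8974=12.9899
k=1: b·v=1.8×3.132=5.6376; √(2b)=1.8974; u=(5.6376+8.97)/1.8974=7.6989, w=(5.6376−8.97)/1.8974=-1.7563
k=2: b·v=1.8×3.332=5.9976; √(2b)=1.8974; u=(5.9976+(-29.864))/1.8974=-12.5787, w=(5.9976−(-29.864))/1.8974=18.9007
k=3: b·v=1.8×2.347=4.2246; √(2b)=1.8974; u=(4.2246+23.431)/1.8974=14.5758, w=(4.2246−23.431)/1.8974=-10.1227

0: u=-15.7278 w=12.9899
1: u=7.6989 w=-1.7563
2: u=-12.5787 w=18.9007
3: u=14.5758 w=-10.1227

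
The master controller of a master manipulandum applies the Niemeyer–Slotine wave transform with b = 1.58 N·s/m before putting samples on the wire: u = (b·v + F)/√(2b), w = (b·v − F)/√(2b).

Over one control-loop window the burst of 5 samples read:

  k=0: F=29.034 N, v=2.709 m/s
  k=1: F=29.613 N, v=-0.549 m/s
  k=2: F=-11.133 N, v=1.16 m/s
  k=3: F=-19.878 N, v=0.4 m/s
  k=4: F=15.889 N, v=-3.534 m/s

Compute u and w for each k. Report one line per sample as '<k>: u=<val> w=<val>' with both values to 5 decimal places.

0: u=18.74071 w=-13.92509
1: u=16.17065 w=-17.14658
2: u=-5.23177 w=7.29383
3: u=-10.82672 w=11.53778
4: u=5.79717 w=-12.07935

k=0: b·v=1.58×2.709=4.28022; √(2b)=1.77764; u=(4.28022+29.034)/1.77764=18.74071, w=(4.28022−29.034)/1.77764=-13.92509
k=1: b·v=1.58×(-0.549)=-0.86742; √(2b)=1.77764; u=(-0.86742+29.613)/1.77764=16.17065, w=(-0.86742−29.613)/1.77764=-17.14658
k=2: b·v=1.58×1.16=1.83280; √(2b)=1.77764; u=(1.83280+(-11.133))/1.77764=-5.23177, w=(1.83280−(-11.133))/1.77764=7.29383
k=3: b·v=1.58×0.4=0.63200; √(2b)=1.77764; u=(0.63200+(-19.878))/1.77764=-10.82672, w=(0.63200−(-19.878))/1.77764=11.53778
k=4: b·v=1.58×(-3.534)=-5.58372; √(2b)=1.77764; u=(-5.58372+15.889)/1.77764=5.79717, w=(-5.58372−15.889)/1.77764=-12.07935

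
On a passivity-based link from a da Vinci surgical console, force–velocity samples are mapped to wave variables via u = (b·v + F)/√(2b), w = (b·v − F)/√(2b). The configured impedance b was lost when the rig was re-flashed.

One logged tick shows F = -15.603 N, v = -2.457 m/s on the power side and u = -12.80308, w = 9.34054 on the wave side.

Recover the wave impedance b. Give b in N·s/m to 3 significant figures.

u + w = -3.46254;  u + w = √(2b)·v, so √(2b) = -3.46254/(-2.457) = 1.40926.
b = (√(2b))²/2 = 1.98600/2 = 0.99300.
(Check via u − w = 2F/√(2b): u − w = -22.14362, 2F/√(2b) = -22.14361.)

b = 0.993 N·s/m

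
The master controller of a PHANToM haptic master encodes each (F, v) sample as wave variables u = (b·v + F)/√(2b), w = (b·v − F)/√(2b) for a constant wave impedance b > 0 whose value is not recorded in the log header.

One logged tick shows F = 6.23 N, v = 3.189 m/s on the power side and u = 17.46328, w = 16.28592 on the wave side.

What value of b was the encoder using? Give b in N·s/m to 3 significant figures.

u + w = 33.74920;  u + w = √(2b)·v, so √(2b) = 33.74920/3.189 = 10.58300.
b = (√(2b))²/2 = 111.99998/2 = 55.99999.
(Check via u − w = 2F/√(2b): u − w = 1.17736, 2F/√(2b) = 1.17736.)

b = 56 N·s/m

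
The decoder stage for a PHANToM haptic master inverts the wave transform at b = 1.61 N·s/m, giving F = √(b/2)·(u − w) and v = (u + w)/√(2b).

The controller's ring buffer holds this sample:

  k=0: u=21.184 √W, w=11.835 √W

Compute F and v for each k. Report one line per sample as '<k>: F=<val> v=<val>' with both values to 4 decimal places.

0: F=8.3881 v=18.4008

k=0: u−w=9.3490, u+w=33.0190; √(b/2)=0.8972, √(2b)=1.7944; F=0.8972×9.349=8.3881, v=33.0190/1.7944=18.4008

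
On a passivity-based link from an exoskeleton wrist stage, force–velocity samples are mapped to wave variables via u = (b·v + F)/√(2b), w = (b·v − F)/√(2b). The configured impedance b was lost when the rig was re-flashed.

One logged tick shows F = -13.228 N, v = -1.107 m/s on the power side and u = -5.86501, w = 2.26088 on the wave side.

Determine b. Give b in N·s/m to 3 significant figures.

b = 5.3 N·s/m

u + w = -3.60413;  u + w = √(2b)·v, so √(2b) = -3.60413/(-1.107) = 3.25576.
b = (√(2b))²/2 = 10.59999/2 = 5.30000.
(Check via u − w = 2F/√(2b): u − w = -8.12589, 2F/√(2b) = -8.12590.)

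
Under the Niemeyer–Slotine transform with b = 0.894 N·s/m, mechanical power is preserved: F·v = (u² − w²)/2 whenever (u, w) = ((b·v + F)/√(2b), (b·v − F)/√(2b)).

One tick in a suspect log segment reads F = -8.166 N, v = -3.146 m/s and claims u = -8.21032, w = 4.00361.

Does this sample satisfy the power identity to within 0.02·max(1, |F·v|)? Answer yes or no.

F·v = (-8.166)×(-3.146) = 25.69024 W.
(u² − w²)/2 = (67.40935 − 16.02889)/2 = 25.69023 W.
|Δ| = 0.00001;  2% of max(1, |F·v|) = 0.51380.

yes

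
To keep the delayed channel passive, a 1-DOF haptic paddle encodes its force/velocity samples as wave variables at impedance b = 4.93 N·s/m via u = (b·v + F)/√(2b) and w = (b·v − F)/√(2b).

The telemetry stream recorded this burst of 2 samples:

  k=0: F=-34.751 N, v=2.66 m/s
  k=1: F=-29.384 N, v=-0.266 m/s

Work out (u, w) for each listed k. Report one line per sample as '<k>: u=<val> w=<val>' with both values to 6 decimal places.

0: u=-6.890688 w=15.243258
1: u=-9.775400 w=8.940143

k=0: b·v=4.93×2.66=13.113800; √(2b)=3.140064; u=(13.113800+(-34.751))/3.140064=-6.890688, w=(13.113800−(-34.751))/3.140064=15.243258
k=1: b·v=4.93×(-0.266)=-1.311380; √(2b)=3.140064; u=(-1.311380+(-29.384))/3.140064=-9.775400, w=(-1.311380−(-29.384))/3.140064=8.940143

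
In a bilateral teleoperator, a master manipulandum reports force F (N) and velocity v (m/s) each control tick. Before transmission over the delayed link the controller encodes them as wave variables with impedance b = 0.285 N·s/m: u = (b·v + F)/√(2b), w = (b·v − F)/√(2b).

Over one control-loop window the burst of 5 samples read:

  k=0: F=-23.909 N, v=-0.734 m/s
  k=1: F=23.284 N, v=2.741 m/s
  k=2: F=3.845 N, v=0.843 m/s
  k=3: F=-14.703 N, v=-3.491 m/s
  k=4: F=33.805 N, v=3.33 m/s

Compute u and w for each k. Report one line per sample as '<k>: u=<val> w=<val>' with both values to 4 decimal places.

k=0: b·v=0.285×(-0.734)=-0.2092; √(2b)=0.7550; u=(-0.2092+(-23.909))/0.7550=-31.9453, w=(-0.2092−(-23.909))/0.7550=31.3912
k=1: b·v=0.285×2.741=0.7812; √(2b)=0.7550; u=(0.7812+23.284)/0.7550=31.8751, w=(0.7812−23.284)/0.7550=-29.8057
k=2: b·v=0.285×0.843=0.2403; √(2b)=0.7550; u=(0.2403+3.845)/0.7550=5.4111, w=(0.2403−3.845)/0.7550=-4.7746
k=3: b·v=0.285×(-3.491)=-0.9949; √(2b)=0.7550; u=(-0.9949+(-14.703))/0.7550=-20.7924, w=(-0.9949−(-14.703))/0.7550=18.1568
k=4: b·v=0.285×3.33=0.9490; √(2b)=0.7550; u=(0.9490+33.805)/0.7550=46.0329, w=(0.9490−33.805)/0.7550=-43.5188

0: u=-31.9453 w=31.3912
1: u=31.8751 w=-29.8057
2: u=5.4111 w=-4.7746
3: u=-20.7924 w=18.1568
4: u=46.0329 w=-43.5188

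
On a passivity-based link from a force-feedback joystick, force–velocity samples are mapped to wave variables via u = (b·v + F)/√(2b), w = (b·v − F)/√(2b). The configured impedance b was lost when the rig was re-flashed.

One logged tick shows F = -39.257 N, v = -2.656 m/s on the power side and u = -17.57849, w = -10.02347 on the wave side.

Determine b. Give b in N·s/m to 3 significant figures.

u + w = -27.6020;  u + w = √(2b)·v, so √(2b) = -27.6020/(-2.656) = 10.3923.
b = (√(2b))²/2 = 108.0000/2 = 54.0000.
(Check via u − w = 2F/√(2b): u − w = -7.5550, 2F/√(2b) = -7.5550.)

b = 54 N·s/m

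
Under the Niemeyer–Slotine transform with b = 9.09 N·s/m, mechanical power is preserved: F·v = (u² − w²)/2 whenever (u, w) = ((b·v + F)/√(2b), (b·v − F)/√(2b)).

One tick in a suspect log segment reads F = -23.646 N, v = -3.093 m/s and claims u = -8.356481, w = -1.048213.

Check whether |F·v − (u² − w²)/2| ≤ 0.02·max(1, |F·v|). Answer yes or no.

F·v = (-23.646)×(-3.093) = 73.137078 W.
(u² − w²)/2 = (69.830775 − 1.098750)/2 = 34.366012 W.
|Δ| = 38.771066;  2% of max(1, |F·v|) = 1.462742.

no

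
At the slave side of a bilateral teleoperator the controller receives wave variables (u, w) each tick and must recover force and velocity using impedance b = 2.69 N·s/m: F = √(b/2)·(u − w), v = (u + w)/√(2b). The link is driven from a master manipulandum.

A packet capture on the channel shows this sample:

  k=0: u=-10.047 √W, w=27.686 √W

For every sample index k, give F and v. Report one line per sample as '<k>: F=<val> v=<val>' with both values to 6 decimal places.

0: F=-43.760520 v=7.604713

k=0: u−w=-37.733000, u+w=17.639000; √(b/2)=1.159741, √(2b)=2.319483; F=1.159741×(-37.733)=-43.760520, v=17.639000/2.319483=7.604713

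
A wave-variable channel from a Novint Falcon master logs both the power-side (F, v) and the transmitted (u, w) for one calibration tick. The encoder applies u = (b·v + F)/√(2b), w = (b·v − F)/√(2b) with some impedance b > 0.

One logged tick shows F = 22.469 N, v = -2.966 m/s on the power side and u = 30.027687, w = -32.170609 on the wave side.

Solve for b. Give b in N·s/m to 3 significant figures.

b = 0.261 N·s/m

u + w = -2.142922;  u + w = √(2b)·v, so √(2b) = -2.142922/(-2.966) = 0.722496.
b = (√(2b))²/2 = 0.522000/2 = 0.261000.
(Check via u − w = 2F/√(2b): u − w = 62.198296, 2F/√(2b) = 62.198301.)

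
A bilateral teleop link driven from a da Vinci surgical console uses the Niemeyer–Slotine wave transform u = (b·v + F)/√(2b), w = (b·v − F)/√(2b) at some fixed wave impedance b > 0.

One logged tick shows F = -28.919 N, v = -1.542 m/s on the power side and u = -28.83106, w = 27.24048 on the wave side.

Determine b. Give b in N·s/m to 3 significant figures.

b = 0.532 N·s/m

u + w = -1.59058;  u + w = √(2b)·v, so √(2b) = -1.59058/(-1.542) = 1.03150.
b = (√(2b))²/2 = 1.06400/2 = 0.53200.
(Check via u − w = 2F/√(2b): u − w = -56.07154, 2F/√(2b) = -56.07149.)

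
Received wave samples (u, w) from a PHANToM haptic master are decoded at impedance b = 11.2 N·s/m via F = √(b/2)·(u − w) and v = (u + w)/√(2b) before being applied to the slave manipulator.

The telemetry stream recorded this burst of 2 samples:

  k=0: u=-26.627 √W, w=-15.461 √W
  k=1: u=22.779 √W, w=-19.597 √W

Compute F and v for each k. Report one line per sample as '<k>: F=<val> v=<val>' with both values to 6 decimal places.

0: F=-26.423579 v=-8.892713
1: F=100.279919 v=0.672320

k=0: u−w=-11.166000, u+w=-42.088000; √(b/2)=2.366432, √(2b)=4.732864; F=2.366432×(-11.166)=-26.423579, v=-42.088000/4.732864=-8.892713
k=1: u−w=42.376000, u+w=3.182000; √(b/2)=2.366432, √(2b)=4.732864; F=2.366432×42.376=100.279919, v=3.182000/4.732864=0.672320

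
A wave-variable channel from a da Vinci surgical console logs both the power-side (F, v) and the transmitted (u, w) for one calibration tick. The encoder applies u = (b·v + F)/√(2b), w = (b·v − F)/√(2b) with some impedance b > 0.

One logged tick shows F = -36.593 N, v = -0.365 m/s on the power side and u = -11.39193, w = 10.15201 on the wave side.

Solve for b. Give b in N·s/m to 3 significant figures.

b = 5.77 N·s/m

u + w = -1.23992;  u + w = √(2b)·v, so √(2b) = -1.23992/(-0.365) = 3.39704.
b = (√(2b))²/2 = 11.53989/2 = 5.76994.
(Check via u − w = 2F/√(2b): u − w = -21.54394, 2F/√(2b) = -21.54404.)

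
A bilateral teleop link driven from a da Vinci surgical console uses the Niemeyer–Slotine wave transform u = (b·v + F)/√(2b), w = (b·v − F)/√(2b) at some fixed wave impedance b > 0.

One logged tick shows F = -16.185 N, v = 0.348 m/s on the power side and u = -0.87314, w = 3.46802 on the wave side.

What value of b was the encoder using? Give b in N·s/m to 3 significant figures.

b = 27.8 N·s/m

u + w = 2.5949;  u + w = √(2b)·v, so √(2b) = 2.5949/0.348 = 7.4566.
b = (√(2b))²/2 = 55.6002/2 = 27.8001.
(Check via u − w = 2F/√(2b): u − w = -4.3412, 2F/√(2b) = -4.3411.)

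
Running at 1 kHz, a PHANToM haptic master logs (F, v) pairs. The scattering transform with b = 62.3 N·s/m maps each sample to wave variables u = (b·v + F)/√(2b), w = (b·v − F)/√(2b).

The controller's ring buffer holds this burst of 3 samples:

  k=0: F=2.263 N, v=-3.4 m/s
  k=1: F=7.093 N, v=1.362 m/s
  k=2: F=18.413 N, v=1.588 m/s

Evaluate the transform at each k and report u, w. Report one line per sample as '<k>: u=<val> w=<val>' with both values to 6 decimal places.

k=0: b·v=62.3×(-3.4)=-211.820000; √(2b)=11.162437; u=(-211.820000+2.263)/11.162437=-18.773409, w=(-211.820000−2.263)/11.162437=-19.178876
k=1: b·v=62.3×1.362=84.852600; √(2b)=11.162437; u=(84.852600+7.093)/11.162437=8.237054, w=(84.852600−7.093)/11.162437=6.966185
k=2: b·v=62.3×1.588=98.932400; √(2b)=11.162437; u=(98.932400+18.413)/11.162437=10.512525, w=(98.932400−18.413)/11.162437=7.213425

0: u=-18.773409 w=-19.178876
1: u=8.237054 w=6.966185
2: u=10.512525 w=7.213425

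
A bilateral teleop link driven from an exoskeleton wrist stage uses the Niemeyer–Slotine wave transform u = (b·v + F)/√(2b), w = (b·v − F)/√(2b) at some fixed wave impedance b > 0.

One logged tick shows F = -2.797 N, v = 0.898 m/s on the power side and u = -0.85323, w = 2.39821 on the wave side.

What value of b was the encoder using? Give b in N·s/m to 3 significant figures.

b = 1.48 N·s/m

u + w = 1.54498;  u + w = √(2b)·v, so √(2b) = 1.54498/0.898 = 1.72047.
b = (√(2b))²/2 = 2.96001/2 = 1.48000.
(Check via u − w = 2F/√(2b): u − w = -3.25144, 2F/√(2b) = -3.25144.)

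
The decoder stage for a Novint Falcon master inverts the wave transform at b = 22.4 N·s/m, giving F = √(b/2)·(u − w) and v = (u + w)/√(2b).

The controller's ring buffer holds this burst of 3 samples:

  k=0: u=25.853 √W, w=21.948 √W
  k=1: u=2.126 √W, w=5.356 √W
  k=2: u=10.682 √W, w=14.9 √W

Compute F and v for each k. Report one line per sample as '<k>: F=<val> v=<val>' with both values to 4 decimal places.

k=0: u−w=3.9050, u+w=47.8010; √(b/2)=3.3466, √(2b)=6.6933; F=3.3466×3.905=13.0686, v=47.8010/6.6933=7.1416
k=1: u−w=-3.2300, u+w=7.4820; √(b/2)=3.3466, √(2b)=6.6933; F=3.3466×(-3.23)=-10.8096, v=7.4820/6.6933=1.1178
k=2: u−w=-4.2180, u+w=25.5820; √(b/2)=3.3466, √(2b)=6.6933; F=3.3466×(-4.218)=-14.1161, v=25.5820/6.6933=3.8220

0: F=13.0686 v=7.1416
1: F=-10.8096 v=1.1178
2: F=-14.1161 v=3.8220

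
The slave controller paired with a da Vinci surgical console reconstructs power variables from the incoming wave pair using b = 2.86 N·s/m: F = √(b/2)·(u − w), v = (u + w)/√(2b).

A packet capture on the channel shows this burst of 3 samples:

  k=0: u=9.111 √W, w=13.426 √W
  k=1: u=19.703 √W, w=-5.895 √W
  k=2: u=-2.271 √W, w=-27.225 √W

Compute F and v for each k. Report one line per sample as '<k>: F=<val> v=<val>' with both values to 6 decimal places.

k=0: u−w=-4.315000, u+w=22.537000; √(b/2)=1.195826, √(2b)=2.391652; F=1.195826×(-4.315)=-5.159990, v=22.537000/2.391652=9.423193
k=1: u−w=25.598000, u+w=13.808000; √(b/2)=1.195826, √(2b)=2.391652; F=1.195826×25.598=30.610756, v=13.808000/2.391652=5.773415
k=2: u−w=24.954000, u+w=-29.496000; √(b/2)=1.195826, √(2b)=2.391652; F=1.195826×24.954=29.840644, v=-29.496000/2.391652=-12.332897

0: F=-5.159990 v=9.423193
1: F=30.610756 v=5.773415
2: F=29.840644 v=-12.332897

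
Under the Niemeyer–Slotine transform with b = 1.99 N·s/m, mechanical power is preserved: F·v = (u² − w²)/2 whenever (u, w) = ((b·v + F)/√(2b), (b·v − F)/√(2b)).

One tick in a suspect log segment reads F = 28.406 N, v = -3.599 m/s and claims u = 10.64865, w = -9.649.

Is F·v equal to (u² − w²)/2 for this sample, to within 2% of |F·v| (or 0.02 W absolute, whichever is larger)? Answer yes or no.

no

F·v = 28.406×(-3.599) = -102.2332 W.
(u² − w²)/2 = (113.3937 − 93.1032)/2 = 10.1453 W.
|Δ| = 112.3785;  2% of max(1, |F·v|) = 2.0447.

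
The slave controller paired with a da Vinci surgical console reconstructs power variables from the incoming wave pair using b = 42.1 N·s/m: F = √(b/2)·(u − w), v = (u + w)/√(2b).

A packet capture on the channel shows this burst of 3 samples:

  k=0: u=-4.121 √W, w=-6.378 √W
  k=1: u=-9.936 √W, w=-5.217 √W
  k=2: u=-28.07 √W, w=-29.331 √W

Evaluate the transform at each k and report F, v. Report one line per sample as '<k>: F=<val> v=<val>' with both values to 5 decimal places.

0: F=10.35518 v=-1.14417
1: F=-21.65090 v=-1.65136
2: F=5.78550 v=-6.25552

k=0: u−w=2.25700, u+w=-10.49900; √(b/2)=4.58803, √(2b)=9.17606; F=4.58803×2.257=10.35518, v=-10.49900/9.17606=-1.14417
k=1: u−w=-4.71900, u+w=-15.15300; √(b/2)=4.58803, √(2b)=9.17606; F=4.58803×(-4.719)=-21.65090, v=-15.15300/9.17606=-1.65136
k=2: u−w=1.26100, u+w=-57.40100; √(b/2)=4.58803, √(2b)=9.17606; F=4.58803×1.261=5.78550, v=-57.40100/9.17606=-6.25552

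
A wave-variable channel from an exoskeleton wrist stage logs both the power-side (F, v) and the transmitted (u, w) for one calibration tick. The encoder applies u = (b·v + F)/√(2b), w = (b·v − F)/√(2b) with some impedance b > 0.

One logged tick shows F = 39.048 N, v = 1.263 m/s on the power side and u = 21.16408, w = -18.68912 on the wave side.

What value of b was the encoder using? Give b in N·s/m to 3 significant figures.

u + w = 2.4750;  u + w = √(2b)·v, so √(2b) = 2.4750/1.263 = 1.9596.
b = (√(2b))²/2 = 3.8400/2 = 1.9200.
(Check via u − w = 2F/√(2b): u − w = 39.8532, 2F/√(2b) = 39.8533.)

b = 1.92 N·s/m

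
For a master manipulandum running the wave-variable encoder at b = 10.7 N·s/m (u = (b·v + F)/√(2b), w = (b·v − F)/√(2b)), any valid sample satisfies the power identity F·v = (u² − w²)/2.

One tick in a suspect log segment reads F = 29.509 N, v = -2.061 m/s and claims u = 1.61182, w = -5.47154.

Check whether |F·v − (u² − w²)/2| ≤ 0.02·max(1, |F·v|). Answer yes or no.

no

F·v = 29.509×(-2.061) = -60.8180 W.
(u² − w²)/2 = (2.5980 − 29.9377)/2 = -13.6699 W.
|Δ| = 47.1482;  2% of max(1, |F·v|) = 1.2164.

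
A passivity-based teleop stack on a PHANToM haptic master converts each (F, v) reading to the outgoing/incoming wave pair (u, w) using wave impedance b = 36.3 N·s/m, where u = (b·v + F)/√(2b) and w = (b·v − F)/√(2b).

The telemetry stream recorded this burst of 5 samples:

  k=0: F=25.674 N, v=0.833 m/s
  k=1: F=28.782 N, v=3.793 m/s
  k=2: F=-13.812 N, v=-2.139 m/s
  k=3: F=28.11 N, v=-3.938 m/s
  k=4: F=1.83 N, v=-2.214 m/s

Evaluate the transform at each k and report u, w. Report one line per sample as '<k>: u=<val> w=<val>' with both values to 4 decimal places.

0: u=6.5620 w=0.5356
1: u=19.5372 w=12.7813
2: u=-10.7338 w=-7.4917
3: u=-13.4779 w=-20.0761
4: u=-9.2175 w=-9.6470

k=0: b·v=36.3×0.833=30.2379; √(2b)=8.5206; u=(30.2379+25.674)/8.5206=6.5620, w=(30.2379−25.674)/8.5206=0.5356
k=1: b·v=36.3×3.793=137.6859; √(2b)=8.5206; u=(137.6859+28.782)/8.5206=19.5372, w=(137.6859−28.782)/8.5206=12.7813
k=2: b·v=36.3×(-2.139)=-77.6457; √(2b)=8.5206; u=(-77.6457+(-13.812))/8.5206=-10.7338, w=(-77.6457−(-13.812))/8.5206=-7.4917
k=3: b·v=36.3×(-3.938)=-142.9494; √(2b)=8.5206; u=(-142.9494+28.11)/8.5206=-13.4779, w=(-142.9494−28.11)/8.5206=-20.0761
k=4: b·v=36.3×(-2.214)=-80.3682; √(2b)=8.5206; u=(-80.3682+1.83)/8.5206=-9.2175, w=(-80.3682−1.83)/8.5206=-9.6470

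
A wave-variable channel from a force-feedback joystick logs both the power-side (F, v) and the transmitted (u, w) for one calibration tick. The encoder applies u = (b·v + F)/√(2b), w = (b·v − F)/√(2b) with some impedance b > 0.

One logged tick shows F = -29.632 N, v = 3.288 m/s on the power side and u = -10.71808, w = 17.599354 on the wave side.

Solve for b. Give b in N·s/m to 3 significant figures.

b = 2.19 N·s/m

u + w = 6.881274;  u + w = √(2b)·v, so √(2b) = 6.881274/3.288 = 2.092845.
b = (√(2b))²/2 = 4.380000/2 = 2.190000.
(Check via u − w = 2F/√(2b): u − w = -28.317434, 2F/√(2b) = -28.317435.)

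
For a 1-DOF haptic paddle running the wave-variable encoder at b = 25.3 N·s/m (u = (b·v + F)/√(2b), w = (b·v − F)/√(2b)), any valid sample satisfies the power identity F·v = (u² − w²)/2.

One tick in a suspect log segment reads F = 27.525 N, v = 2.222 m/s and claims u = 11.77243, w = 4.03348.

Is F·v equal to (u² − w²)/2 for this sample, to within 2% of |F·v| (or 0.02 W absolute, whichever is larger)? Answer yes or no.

F·v = 27.525×2.222 = 61.16055 W.
(u² − w²)/2 = (138.59011 − 16.26896)/2 = 61.16057 W.
|Δ| = 0.00002;  2% of max(1, |F·v|) = 1.22321.

yes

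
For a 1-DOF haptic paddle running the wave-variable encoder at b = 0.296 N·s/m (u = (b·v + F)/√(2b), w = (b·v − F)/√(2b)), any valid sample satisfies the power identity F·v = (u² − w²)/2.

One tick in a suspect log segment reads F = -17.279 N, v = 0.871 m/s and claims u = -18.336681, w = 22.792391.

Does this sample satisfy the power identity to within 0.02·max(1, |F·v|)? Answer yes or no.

no

F·v = (-17.279)×0.871 = -15.050009 W.
(u² − w²)/2 = (336.233870 − 519.493087)/2 = -91.629609 W.
|Δ| = 76.579600;  2% of max(1, |F·v|) = 0.301000.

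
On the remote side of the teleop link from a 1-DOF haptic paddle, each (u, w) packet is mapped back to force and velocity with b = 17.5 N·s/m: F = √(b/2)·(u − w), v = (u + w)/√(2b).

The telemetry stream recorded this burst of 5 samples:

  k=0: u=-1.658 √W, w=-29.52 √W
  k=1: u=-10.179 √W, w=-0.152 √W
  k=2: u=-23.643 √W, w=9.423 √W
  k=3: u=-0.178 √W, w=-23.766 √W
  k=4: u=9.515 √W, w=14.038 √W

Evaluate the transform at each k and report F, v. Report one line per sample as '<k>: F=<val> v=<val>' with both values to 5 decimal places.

0: F=82.41691 v=-5.27004
1: F=-29.66027 v=-1.74626
2: F=-97.81055 v=-2.40362
3: F=69.77424 v=-4.04727
4: F=-13.37921 v=3.98118

k=0: u−w=27.86200, u+w=-31.17800; √(b/2)=2.95804, √(2b)=5.91608; F=2.95804×27.862=82.41691, v=-31.17800/5.91608=-5.27004
k=1: u−w=-10.02700, u+w=-10.33100; √(b/2)=2.95804, √(2b)=5.91608; F=2.95804×(-10.027)=-29.66027, v=-10.33100/5.91608=-1.74626
k=2: u−w=-33.06600, u+w=-14.22000; √(b/2)=2.95804, √(2b)=5.91608; F=2.95804×(-33.066)=-97.81055, v=-14.22000/5.91608=-2.40362
k=3: u−w=23.58800, u+w=-23.94400; √(b/2)=2.95804, √(2b)=5.91608; F=2.95804×23.588=69.77424, v=-23.94400/5.91608=-4.04727
k=4: u−w=-4.52300, u+w=23.55300; √(b/2)=2.95804, √(2b)=5.91608; F=2.95804×(-4.523)=-13.37921, v=23.55300/5.91608=3.98118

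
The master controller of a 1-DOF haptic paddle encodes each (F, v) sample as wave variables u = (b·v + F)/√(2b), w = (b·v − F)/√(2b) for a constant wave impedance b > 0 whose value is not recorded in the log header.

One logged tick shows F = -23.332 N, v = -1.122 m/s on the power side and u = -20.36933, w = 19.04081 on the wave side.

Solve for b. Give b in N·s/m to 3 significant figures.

b = 0.701 N·s/m

u + w = -1.3285;  u + w = √(2b)·v, so √(2b) = -1.3285/(-1.122) = 1.1841.
b = (√(2b))²/2 = 1.4020/2 = 0.7010.
(Check via u − w = 2F/√(2b): u − w = -39.4101, 2F/√(2b) = -39.4100.)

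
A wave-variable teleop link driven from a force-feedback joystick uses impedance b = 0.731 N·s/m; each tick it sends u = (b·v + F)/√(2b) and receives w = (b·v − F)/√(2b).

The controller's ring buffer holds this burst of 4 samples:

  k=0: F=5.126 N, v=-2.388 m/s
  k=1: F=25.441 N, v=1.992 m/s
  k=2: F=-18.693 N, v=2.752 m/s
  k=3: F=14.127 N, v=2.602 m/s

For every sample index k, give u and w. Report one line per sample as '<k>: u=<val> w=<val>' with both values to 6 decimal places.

k=0: b·v=0.731×(-2.388)=-1.745628; √(2b)=1.209132; u=(-1.745628+5.126)/1.209132=2.795702, w=(-1.745628−5.126)/1.209132=-5.683109
k=1: b·v=0.731×1.992=1.456152; √(2b)=1.209132; u=(1.456152+25.441)/1.209132=22.245010, w=(1.456152−25.441)/1.209132=-19.836420
k=2: b·v=0.731×2.752=2.011712; √(2b)=1.209132; u=(2.011712+(-18.693))/1.209132=-13.796086, w=(2.011712−(-18.693))/1.209132=17.123617
k=3: b·v=0.731×2.602=1.902062; √(2b)=1.209132; u=(1.902062+14.127)/1.209132=13.256669, w=(1.902062−14.127)/1.209132=-10.110508

0: u=2.795702 w=-5.683109
1: u=22.245010 w=-19.836420
2: u=-13.796086 w=17.123617
3: u=13.256669 w=-10.110508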